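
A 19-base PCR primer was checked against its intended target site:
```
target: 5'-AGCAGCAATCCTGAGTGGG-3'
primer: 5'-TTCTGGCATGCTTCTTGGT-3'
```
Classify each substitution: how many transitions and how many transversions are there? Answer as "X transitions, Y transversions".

0 transitions, 10 transversions

Mismatches (1-based):
site 1: A→T (purine→pyrimidine, transversion)
site 2: G→T (purine→pyrimidine, transversion)
site 4: A→T (purine→pyrimidine, transversion)
site 6: C→G (pyrimidine→purine, transversion)
site 7: A→C (purine→pyrimidine, transversion)
site 10: C→G (pyrimidine→purine, transversion)
site 13: G→T (purine→pyrimidine, transversion)
site 14: A→C (purine→pyrimidine, transversion)
site 15: G→T (purine→pyrimidine, transversion)
site 19: G→T (purine→pyrimidine, transversion)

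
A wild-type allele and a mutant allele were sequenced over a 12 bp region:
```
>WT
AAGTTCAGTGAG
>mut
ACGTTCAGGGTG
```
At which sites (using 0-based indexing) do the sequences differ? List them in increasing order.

Scanning 0-based: 1: A/C; 8: T/G; 10: A/T.

1, 8, 10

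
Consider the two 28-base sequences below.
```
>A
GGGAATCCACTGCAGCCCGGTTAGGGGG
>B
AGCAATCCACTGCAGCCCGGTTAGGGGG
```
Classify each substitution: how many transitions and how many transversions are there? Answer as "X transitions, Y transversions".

Mismatches (1-based):
base 1: G→A (purine→purine, transition)
base 3: G→C (purine→pyrimidine, transversion)

1 transition, 1 transversion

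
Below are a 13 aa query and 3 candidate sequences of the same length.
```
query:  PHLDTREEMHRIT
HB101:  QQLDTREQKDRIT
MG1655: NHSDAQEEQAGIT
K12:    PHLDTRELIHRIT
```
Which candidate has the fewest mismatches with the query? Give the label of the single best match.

K12

HB101 differs at 5 positions; MG1655 differs at 7 positions; K12 differs at 2 positions. The closest is K12.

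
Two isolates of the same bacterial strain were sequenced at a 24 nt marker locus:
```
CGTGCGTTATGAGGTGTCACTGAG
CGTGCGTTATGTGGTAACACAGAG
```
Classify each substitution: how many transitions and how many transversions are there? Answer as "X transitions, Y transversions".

Mismatches (1-based):
position 12: A→T (purine→pyrimidine, transversion)
position 16: G→A (purine→purine, transition)
position 17: T→A (pyrimidine→purine, transversion)
position 21: T→A (pyrimidine→purine, transversion)

1 transition, 3 transversions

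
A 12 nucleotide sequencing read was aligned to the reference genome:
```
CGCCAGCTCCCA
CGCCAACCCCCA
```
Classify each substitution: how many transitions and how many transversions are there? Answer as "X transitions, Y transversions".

2 transitions, 0 transversions

Transitions (purine↔purine or pyrimidine↔pyrimidine): 6 G→A, 8 T→C.
Transversions (purine↔pyrimidine): none.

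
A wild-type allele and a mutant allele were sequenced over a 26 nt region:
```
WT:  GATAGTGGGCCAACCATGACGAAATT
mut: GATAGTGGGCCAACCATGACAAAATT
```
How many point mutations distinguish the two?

1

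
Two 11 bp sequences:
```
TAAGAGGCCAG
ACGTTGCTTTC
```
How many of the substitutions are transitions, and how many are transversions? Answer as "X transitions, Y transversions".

3 transitions, 7 transversions

Mismatches (1-based):
position 1: T→A (pyrimidine→purine, transversion)
position 2: A→C (purine→pyrimidine, transversion)
position 3: A→G (purine→purine, transition)
position 4: G→T (purine→pyrimidine, transversion)
position 5: A→T (purine→pyrimidine, transversion)
position 7: G→C (purine→pyrimidine, transversion)
position 8: C→T (pyrimidine→pyrimidine, transition)
position 9: C→T (pyrimidine→pyrimidine, transition)
position 10: A→T (purine→pyrimidine, transversion)
position 11: G→C (purine→pyrimidine, transversion)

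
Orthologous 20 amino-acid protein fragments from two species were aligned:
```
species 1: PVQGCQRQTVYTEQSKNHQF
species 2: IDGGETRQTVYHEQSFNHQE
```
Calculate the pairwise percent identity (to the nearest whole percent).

Mismatches at positions 1, 2, 3, 5, 6, 12, 16, 20 (1-based): 8 of 20.
Identical positions: 12/20 = 60% → 60%.

60%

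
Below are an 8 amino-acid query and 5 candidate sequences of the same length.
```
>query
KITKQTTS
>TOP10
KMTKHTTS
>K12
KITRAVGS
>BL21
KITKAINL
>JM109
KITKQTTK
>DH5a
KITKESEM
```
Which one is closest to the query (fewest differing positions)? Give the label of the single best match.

TOP10 differs at 2 positions; K12 differs at 4 positions; BL21 differs at 4 positions; JM109 differs at 1 position; DH5a differs at 4 positions. The closest is JM109.

JM109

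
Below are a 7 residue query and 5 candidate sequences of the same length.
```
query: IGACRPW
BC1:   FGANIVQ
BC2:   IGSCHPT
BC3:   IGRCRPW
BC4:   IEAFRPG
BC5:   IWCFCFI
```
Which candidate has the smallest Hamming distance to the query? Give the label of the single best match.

BC3

Hamming distances to query — BC1: 5; BC2: 3; BC3: 1; BC4: 3; BC5: 6.
Smallest is BC3 with 1 mismatch.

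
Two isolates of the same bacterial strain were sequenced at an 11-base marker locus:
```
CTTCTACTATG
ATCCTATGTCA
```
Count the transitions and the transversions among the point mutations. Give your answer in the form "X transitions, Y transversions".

4 transitions, 3 transversions

Transitions (purine↔purine or pyrimidine↔pyrimidine): 3 T→C, 7 C→T, 10 T→C, 11 G→A.
Transversions (purine↔pyrimidine): 1 C→A, 8 T→G, 9 A→T.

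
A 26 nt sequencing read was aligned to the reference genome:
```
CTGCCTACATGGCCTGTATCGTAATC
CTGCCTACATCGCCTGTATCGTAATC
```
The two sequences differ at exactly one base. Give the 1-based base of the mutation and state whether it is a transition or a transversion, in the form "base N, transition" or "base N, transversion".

Base 11 changes G→C. G is a purine and C is a pyrimidine, so this is a transversion.

base 11, transversion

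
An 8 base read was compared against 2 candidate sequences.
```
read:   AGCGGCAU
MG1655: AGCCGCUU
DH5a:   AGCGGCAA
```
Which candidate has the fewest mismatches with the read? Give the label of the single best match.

DH5a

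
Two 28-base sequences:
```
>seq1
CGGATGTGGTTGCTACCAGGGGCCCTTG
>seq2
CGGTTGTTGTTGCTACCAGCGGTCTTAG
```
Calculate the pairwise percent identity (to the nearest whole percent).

Mismatches at positions 4, 8, 20, 23, 25, 27 (1-based): 6 of 28.
Identical positions: 22/28 = 78.57% → 79%.

79%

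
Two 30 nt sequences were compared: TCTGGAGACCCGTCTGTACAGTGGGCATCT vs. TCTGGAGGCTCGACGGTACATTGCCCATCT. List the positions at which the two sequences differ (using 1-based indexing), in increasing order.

Differences at position 8 (A→G), position 10 (C→T), position 13 (T→A), position 15 (T→G), position 21 (G→T), position 24 (G→C), position 25 (G→C).

8, 10, 13, 15, 21, 24, 25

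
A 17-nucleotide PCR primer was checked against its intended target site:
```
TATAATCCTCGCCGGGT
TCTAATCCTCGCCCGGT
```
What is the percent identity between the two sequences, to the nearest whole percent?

2 positions differ (2, 14), so 15 of 17 match: 15/17 = 88.24%.

88%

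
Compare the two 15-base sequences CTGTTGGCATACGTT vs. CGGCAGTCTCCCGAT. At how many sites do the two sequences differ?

Comparing position by position, 8 sites differ: 2 (T/G), 4 (T/C), 5 (T/A), 7 (G/T), 9 (A/T), 10 (T/C), 11 (A/C), 14 (T/A).

8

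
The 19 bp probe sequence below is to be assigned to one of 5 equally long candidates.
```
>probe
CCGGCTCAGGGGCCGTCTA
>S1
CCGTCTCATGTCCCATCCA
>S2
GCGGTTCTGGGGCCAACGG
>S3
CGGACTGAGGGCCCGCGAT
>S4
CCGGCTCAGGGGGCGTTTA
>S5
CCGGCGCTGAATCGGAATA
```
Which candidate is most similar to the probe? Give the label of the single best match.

S4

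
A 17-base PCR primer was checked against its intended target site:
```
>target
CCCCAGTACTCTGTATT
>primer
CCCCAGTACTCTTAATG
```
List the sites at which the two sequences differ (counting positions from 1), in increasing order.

Differences at site 13 (G→T), site 14 (T→A), site 17 (T→G).

13, 14, 17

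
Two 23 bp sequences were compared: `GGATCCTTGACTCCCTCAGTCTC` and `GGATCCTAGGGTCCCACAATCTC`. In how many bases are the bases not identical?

5

Comparing position by position, 5 bases differ: 8 (T/A), 10 (A/G), 11 (C/G), 16 (T/A), 19 (G/A).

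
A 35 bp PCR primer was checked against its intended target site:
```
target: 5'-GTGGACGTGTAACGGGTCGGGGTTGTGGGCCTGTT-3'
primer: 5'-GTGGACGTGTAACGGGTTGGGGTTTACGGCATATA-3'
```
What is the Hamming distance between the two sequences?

7

Mismatches (1-based): site 18: C→T; site 25: G→T; site 26: T→A; site 27: G→C; site 31: C→A; site 33: G→A; site 35: T→A.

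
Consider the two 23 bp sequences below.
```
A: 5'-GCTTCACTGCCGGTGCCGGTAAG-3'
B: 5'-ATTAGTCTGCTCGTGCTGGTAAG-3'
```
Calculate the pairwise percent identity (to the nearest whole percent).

Mismatches at positions 1, 2, 4, 5, 6, 11, 12, 17 (1-based): 8 of 23.
Identical positions: 15/23 = 65.22% → 65%.

65%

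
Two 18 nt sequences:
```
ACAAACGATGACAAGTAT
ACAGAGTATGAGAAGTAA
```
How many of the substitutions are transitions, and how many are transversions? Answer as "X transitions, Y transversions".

Mismatches (1-based):
position 4: A→G (purine→purine, transition)
position 6: C→G (pyrimidine→purine, transversion)
position 7: G→T (purine→pyrimidine, transversion)
position 12: C→G (pyrimidine→purine, transversion)
position 18: T→A (pyrimidine→purine, transversion)

1 transition, 4 transversions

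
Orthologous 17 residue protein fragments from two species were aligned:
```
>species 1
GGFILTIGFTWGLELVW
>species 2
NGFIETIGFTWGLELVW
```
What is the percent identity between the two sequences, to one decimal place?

2 positions differ (1, 5), so 15 of 17 match: 15/17 = 88.24%.

88.2%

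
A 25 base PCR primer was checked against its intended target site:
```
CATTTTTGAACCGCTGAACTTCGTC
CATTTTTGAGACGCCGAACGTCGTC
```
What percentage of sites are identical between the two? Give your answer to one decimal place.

84.0%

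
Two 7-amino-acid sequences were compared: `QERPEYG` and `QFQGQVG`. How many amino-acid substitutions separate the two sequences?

The sequences differ at residues 2, 3, 4, 5, 6 (1-based) — 5 in total.

5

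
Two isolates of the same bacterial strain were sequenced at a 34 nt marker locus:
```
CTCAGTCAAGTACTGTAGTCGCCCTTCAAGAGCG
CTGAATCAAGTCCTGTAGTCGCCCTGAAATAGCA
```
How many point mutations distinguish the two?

7

Comparing position by position, 7 sites differ: 3 (C/G), 5 (G/A), 12 (A/C), 26 (T/G), 27 (C/A), 30 (G/T), 34 (G/A).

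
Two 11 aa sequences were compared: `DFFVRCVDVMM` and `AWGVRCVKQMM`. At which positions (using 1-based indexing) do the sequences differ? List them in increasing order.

Scanning 1-based: 1: D/A; 2: F/W; 3: F/G; 8: D/K; 9: V/Q.

1, 2, 3, 8, 9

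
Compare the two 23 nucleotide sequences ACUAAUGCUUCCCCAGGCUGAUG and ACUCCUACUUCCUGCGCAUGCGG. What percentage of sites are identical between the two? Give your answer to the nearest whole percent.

57%

10 positions differ (4, 5, 7, 13, 14, 15, 17, 18, 21, 22), so 13 of 23 match: 13/23 = 56.52%.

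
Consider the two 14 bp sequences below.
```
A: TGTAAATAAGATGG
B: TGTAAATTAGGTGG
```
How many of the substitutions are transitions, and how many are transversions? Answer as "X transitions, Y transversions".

1 transition, 1 transversion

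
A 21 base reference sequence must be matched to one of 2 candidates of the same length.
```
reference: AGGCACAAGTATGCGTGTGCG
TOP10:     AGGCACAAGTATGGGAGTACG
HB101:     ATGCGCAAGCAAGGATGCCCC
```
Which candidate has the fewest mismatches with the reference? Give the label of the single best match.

TOP10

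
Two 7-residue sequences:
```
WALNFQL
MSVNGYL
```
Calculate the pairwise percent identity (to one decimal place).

Mismatches at positions 1, 2, 3, 5, 6 (1-based): 5 of 7.
Identical positions: 2/7 = 28.57% → 28.6%.

28.6%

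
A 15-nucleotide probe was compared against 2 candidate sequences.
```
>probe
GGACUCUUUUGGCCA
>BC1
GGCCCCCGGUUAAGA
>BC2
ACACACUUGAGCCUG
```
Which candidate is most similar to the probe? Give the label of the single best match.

BC1 differs at 9 sites; BC2 differs at 8 sites. The closest is BC2.

BC2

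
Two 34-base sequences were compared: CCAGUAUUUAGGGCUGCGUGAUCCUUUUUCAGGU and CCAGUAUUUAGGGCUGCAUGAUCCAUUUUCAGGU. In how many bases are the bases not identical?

2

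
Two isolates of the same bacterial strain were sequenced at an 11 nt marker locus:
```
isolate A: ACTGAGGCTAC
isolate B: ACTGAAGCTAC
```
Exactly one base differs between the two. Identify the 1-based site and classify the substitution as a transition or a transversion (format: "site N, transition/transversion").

The sequences differ only at site 6: G→A (purine→purine), a transition.

site 6, transition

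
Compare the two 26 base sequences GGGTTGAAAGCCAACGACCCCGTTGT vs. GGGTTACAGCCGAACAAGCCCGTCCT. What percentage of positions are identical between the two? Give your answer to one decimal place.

65.4%

9 positions differ (6, 7, 9, 10, 12, 16, 18, 24, 25), so 17 of 26 match: 17/26 = 65.38%.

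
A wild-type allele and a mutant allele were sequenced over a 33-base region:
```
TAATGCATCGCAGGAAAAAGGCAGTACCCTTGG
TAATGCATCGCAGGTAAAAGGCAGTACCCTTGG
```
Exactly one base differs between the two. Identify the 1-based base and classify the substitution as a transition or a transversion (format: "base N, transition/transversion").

base 15, transversion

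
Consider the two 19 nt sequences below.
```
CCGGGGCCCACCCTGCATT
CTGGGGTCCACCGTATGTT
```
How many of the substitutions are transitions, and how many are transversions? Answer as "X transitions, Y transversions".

Transitions (purine↔purine or pyrimidine↔pyrimidine): 2 C→T, 7 C→T, 15 G→A, 16 C→T, 17 A→G.
Transversions (purine↔pyrimidine): 13 C→G.

5 transitions, 1 transversion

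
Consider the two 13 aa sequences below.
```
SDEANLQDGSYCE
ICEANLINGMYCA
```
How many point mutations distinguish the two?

Mismatches (1-based): residue 1: S→I; residue 2: D→C; residue 7: Q→I; residue 8: D→N; residue 10: S→M; residue 13: E→A.

6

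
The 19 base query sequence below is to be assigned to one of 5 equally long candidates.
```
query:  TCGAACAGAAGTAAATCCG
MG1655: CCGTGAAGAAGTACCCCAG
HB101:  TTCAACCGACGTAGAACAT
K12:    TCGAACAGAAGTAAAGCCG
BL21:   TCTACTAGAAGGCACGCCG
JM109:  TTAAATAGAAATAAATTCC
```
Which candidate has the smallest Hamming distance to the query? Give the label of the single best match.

K12

MG1655 differs at 8 sites; HB101 differs at 8 sites; K12 differs at 1 site; BL21 differs at 7 sites; JM109 differs at 6 sites. The closest is K12.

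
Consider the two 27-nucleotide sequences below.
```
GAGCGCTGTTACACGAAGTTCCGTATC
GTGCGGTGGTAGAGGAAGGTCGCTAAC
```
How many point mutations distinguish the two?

9

Comparing position by position, 9 positions differ: 2 (A/T), 6 (C/G), 9 (T/G), 12 (C/G), 14 (C/G), 19 (T/G), 22 (C/G), 23 (G/C), 26 (T/A).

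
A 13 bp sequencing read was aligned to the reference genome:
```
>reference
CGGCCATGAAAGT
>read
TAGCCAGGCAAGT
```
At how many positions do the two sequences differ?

4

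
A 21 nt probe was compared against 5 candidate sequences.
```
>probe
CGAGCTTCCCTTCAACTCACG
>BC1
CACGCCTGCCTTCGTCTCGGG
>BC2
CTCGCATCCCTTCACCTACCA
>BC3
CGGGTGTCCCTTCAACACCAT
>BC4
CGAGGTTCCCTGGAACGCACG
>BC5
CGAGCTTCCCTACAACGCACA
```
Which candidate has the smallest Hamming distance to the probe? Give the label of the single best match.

BC5

BC1 differs at 8 sites; BC2 differs at 7 sites; BC3 differs at 7 sites; BC4 differs at 4 sites; BC5 differs at 3 sites. The closest is BC5.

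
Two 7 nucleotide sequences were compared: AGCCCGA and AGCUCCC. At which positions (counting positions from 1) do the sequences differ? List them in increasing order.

4, 6, 7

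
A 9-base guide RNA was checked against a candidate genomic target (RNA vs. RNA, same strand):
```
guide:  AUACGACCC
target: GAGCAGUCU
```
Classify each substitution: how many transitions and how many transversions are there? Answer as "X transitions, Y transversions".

Mismatches (1-based):
site 1: A→G (purine→purine, transition)
site 2: U→A (pyrimidine→purine, transversion)
site 3: A→G (purine→purine, transition)
site 5: G→A (purine→purine, transition)
site 6: A→G (purine→purine, transition)
site 7: C→U (pyrimidine→pyrimidine, transition)
site 9: C→U (pyrimidine→pyrimidine, transition)

6 transitions, 1 transversion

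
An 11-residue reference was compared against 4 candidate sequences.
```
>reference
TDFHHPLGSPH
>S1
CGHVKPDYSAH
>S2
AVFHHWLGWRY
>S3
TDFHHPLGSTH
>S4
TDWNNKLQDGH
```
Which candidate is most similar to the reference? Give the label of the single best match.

S3

S1 differs at 8 residues; S2 differs at 6 residues; S3 differs at 1 residue; S4 differs at 7 residues. The closest is S3.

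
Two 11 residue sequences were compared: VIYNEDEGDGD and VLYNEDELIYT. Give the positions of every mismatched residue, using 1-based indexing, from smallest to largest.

Scanning 1-based: 2: I/L; 8: G/L; 9: D/I; 10: G/Y; 11: D/T.

2, 8, 9, 10, 11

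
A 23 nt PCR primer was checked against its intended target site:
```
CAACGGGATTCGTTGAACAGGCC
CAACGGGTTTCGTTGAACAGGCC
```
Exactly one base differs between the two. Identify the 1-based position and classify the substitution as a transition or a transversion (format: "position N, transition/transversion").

Position 8 changes A→T. A is a purine and T is a pyrimidine, so this is a transversion.

position 8, transversion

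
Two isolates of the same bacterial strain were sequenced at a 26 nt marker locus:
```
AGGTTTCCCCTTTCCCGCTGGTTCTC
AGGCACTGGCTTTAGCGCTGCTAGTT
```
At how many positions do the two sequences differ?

Comparing position by position, 12 positions differ: 4 (T/C), 5 (T/A), 6 (T/C), 7 (C/T), 8 (C/G), 9 (C/G), 14 (C/A), 15 (C/G), 21 (G/C), 23 (T/A), 24 (C/G), 26 (C/T).

12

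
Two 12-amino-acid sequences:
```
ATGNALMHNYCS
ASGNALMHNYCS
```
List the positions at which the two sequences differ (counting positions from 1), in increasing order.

2

Differences at position 2 (T→S).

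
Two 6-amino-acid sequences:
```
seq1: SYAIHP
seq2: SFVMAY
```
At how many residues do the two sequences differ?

5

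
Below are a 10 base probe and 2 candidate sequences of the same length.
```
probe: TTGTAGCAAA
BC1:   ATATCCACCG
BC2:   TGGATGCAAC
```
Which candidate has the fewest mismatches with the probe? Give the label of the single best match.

BC2

Hamming distances to probe — BC1: 8; BC2: 4.
Smallest is BC2 with 4 mismatches.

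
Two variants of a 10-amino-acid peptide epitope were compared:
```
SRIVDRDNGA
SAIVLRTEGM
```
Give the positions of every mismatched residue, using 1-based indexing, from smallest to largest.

2, 5, 7, 8, 10

Scanning 1-based: 2: R/A; 5: D/L; 7: D/T; 8: N/E; 10: A/M.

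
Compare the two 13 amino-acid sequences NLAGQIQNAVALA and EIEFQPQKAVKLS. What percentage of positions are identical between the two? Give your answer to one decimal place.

38.5%

Mismatches at positions 1, 2, 3, 4, 6, 8, 11, 13 (1-based): 8 of 13.
Identical positions: 5/13 = 38.46% → 38.5%.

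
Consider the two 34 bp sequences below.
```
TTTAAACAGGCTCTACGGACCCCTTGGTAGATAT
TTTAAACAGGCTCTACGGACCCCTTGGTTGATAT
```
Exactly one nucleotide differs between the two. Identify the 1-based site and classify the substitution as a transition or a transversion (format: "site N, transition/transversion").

The sequences differ only at site 29: A→T (purine→pyrimidine), a transversion.

site 29, transversion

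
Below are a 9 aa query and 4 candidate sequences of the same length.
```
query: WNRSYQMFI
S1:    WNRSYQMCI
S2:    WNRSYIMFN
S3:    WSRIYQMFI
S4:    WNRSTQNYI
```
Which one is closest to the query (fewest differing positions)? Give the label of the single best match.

S1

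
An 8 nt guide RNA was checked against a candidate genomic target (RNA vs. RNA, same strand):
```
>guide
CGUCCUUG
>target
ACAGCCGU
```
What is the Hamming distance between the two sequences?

Mismatches (1-based): position 1: C→A; position 2: G→C; position 3: U→A; position 4: C→G; position 6: U→C; position 7: U→G; position 8: G→U.

7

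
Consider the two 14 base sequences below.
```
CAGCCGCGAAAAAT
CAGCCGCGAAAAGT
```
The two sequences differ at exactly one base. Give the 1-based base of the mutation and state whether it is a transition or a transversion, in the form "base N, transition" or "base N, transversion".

Base 13 changes A→G. A is a purine and G is a purine, so this is a transition.

base 13, transition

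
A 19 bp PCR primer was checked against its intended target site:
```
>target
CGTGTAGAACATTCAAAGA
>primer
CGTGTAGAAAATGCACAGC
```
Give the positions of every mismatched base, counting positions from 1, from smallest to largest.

10, 13, 16, 19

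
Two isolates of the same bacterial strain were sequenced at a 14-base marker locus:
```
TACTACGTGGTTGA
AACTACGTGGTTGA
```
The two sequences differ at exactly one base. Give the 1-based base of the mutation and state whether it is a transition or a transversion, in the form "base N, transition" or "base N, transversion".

base 1, transversion

The sequences differ only at base 1: T→A (pyrimidine→purine), a transversion.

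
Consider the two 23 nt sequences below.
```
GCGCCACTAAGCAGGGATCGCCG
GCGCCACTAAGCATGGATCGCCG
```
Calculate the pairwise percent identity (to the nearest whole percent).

1 position differs (14), so 22 of 23 match: 22/23 = 95.65%.

96%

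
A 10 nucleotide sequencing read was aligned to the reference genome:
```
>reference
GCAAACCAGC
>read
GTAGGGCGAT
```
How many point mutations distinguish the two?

The sequences differ at sites 2, 4, 5, 6, 8, 9, 10 (1-based) — 7 in total.

7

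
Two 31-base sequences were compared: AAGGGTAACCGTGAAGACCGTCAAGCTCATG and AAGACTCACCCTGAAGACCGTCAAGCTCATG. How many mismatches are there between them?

4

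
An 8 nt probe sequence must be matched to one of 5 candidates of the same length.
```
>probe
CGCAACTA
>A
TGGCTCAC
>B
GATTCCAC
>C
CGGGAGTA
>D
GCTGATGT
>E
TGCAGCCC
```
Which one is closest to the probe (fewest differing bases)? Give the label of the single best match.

C

Hamming distances to probe — A: 6; B: 7; C: 3; D: 7; E: 4.
Smallest is C with 3 mismatches.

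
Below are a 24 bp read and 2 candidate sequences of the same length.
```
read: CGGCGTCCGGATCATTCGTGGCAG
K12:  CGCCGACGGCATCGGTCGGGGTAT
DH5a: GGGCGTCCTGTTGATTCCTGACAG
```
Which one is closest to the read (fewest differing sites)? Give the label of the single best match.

DH5a

Hamming distances to read — K12: 9; DH5a: 6.
Smallest is DH5a with 6 mismatches.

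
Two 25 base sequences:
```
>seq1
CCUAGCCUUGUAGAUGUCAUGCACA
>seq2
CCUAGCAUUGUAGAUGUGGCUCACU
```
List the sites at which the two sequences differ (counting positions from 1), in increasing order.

7, 18, 19, 20, 21, 25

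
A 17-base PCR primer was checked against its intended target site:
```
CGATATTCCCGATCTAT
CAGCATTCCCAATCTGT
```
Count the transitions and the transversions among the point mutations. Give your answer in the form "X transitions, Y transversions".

Transitions (purine↔purine or pyrimidine↔pyrimidine): 2 G→A, 3 A→G, 4 T→C, 11 G→A, 16 A→G.
Transversions (purine↔pyrimidine): none.

5 transitions, 0 transversions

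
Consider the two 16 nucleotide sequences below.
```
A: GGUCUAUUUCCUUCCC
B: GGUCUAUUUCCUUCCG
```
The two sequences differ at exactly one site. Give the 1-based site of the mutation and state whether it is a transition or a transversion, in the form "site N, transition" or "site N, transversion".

Site 16 changes C→G. C is a pyrimidine and G is a purine, so this is a transversion.

site 16, transversion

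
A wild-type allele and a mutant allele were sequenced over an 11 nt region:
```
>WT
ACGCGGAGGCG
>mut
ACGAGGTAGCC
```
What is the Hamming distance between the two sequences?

Comparing position by position, 4 bases differ: 4 (C/A), 7 (A/T), 8 (G/A), 11 (G/C).

4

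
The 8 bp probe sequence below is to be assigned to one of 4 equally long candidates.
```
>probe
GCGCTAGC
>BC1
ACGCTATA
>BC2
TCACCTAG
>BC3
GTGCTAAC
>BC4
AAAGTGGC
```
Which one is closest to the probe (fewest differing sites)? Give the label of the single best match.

BC3

BC1 differs at 3 sites; BC2 differs at 6 sites; BC3 differs at 2 sites; BC4 differs at 5 sites. The closest is BC3.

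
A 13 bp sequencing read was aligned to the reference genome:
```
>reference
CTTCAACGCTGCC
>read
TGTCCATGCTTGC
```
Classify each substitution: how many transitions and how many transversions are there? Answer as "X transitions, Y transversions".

Mismatches (1-based):
position 1: C→T (pyrimidine→pyrimidine, transition)
position 2: T→G (pyrimidine→purine, transversion)
position 5: A→C (purine→pyrimidine, transversion)
position 7: C→T (pyrimidine→pyrimidine, transition)
position 11: G→T (purine→pyrimidine, transversion)
position 12: C→G (pyrimidine→purine, transversion)

2 transitions, 4 transversions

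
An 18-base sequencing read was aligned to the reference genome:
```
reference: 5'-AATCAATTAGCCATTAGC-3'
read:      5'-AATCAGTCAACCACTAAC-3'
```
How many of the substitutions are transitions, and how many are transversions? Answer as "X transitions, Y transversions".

Transitions (purine↔purine or pyrimidine↔pyrimidine): 6 A→G, 8 T→C, 10 G→A, 14 T→C, 17 G→A.
Transversions (purine↔pyrimidine): none.

5 transitions, 0 transversions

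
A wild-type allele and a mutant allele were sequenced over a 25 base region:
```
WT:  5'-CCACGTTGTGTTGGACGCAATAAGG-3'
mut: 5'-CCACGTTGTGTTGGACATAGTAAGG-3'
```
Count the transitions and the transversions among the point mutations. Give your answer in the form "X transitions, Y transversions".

Mismatches (1-based):
base 17: G→A (purine→purine, transition)
base 18: C→T (pyrimidine→pyrimidine, transition)
base 20: A→G (purine→purine, transition)

3 transitions, 0 transversions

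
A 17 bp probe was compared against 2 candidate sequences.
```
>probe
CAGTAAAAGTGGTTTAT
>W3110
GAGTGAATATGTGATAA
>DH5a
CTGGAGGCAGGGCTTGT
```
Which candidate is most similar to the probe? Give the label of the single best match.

W3110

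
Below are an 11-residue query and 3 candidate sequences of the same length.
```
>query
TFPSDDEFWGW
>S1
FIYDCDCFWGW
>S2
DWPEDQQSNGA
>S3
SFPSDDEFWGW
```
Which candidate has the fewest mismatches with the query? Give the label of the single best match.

Hamming distances to query — S1: 6; S2: 8; S3: 1.
Smallest is S3 with 1 mismatch.

S3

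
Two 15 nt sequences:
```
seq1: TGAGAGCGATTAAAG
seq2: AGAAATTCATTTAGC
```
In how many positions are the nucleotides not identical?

Comparing position by position, 8 positions differ: 1 (T/A), 4 (G/A), 6 (G/T), 7 (C/T), 8 (G/C), 12 (A/T), 14 (A/G), 15 (G/C).

8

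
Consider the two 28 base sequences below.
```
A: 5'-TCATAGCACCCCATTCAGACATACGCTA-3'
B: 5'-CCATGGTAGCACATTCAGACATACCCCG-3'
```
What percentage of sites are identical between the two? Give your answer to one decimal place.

Mismatches at positions 1, 5, 7, 9, 11, 25, 27, 28 (1-based): 8 of 28.
Identical positions: 20/28 = 71.43% → 71.4%.

71.4%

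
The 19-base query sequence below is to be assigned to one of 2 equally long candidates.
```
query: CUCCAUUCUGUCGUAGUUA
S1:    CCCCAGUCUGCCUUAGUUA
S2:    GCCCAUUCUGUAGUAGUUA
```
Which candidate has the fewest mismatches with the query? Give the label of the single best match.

S2

Hamming distances to query — S1: 4; S2: 3.
Smallest is S2 with 3 mismatches.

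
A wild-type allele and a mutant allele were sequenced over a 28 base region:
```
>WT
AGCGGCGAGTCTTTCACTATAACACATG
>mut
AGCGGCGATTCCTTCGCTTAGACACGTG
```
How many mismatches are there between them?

7

Comparing position by position, 7 sites differ: 9 (G/T), 12 (T/C), 16 (A/G), 19 (A/T), 20 (T/A), 21 (A/G), 26 (A/G).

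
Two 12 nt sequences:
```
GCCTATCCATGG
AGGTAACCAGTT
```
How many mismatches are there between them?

Mismatches (1-based): site 1: G→A; site 2: C→G; site 3: C→G; site 6: T→A; site 10: T→G; site 11: G→T; site 12: G→T.

7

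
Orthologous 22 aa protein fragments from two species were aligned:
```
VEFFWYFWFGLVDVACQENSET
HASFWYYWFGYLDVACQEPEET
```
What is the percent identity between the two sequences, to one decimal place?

Mismatches at positions 1, 2, 3, 7, 11, 12, 19, 20 (1-based): 8 of 22.
Identical positions: 14/22 = 63.64% → 63.6%.

63.6%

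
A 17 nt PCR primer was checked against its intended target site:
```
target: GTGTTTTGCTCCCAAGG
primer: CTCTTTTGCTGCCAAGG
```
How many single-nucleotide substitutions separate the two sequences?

3

Comparing position by position, 3 sites differ: 1 (G/C), 3 (G/C), 11 (C/G).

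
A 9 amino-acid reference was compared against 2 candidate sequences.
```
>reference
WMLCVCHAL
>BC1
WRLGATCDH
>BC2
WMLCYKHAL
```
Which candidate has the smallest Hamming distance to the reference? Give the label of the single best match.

BC1 differs at 7 residues; BC2 differs at 2 residues. The closest is BC2.

BC2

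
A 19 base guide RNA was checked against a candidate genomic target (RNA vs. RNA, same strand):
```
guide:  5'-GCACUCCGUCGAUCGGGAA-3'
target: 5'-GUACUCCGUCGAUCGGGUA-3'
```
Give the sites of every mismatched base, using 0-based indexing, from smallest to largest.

1, 17

Scanning 0-based: 1: C/U; 17: A/U.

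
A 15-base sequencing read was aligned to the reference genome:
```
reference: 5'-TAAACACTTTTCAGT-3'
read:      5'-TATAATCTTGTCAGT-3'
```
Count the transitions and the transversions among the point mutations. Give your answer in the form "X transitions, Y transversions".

0 transitions, 4 transversions

Mismatches (1-based):
site 3: A→T (purine→pyrimidine, transversion)
site 5: C→A (pyrimidine→purine, transversion)
site 6: A→T (purine→pyrimidine, transversion)
site 10: T→G (pyrimidine→purine, transversion)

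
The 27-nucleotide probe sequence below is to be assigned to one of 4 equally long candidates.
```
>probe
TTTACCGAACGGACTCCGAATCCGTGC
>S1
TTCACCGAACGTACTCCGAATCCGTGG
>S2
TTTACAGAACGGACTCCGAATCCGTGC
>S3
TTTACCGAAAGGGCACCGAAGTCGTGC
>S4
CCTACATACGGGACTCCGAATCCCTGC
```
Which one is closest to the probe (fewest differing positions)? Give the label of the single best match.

S2

Hamming distances to probe — S1: 3; S2: 1; S3: 5; S4: 7.
Smallest is S2 with 1 mismatch.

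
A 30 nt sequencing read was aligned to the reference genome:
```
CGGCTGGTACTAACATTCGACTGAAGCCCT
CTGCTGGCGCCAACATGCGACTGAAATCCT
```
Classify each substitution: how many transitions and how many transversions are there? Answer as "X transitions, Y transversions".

5 transitions, 2 transversions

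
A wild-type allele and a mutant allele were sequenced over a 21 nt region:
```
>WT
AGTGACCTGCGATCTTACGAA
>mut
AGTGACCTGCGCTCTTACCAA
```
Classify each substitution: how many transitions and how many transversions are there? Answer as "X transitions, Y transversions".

Transitions (purine↔purine or pyrimidine↔pyrimidine): none.
Transversions (purine↔pyrimidine): 12 A→C, 19 G→C.

0 transitions, 2 transversions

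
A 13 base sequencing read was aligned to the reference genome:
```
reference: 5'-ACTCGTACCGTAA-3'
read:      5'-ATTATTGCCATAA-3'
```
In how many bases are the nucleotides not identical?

5

The sequences differ at bases 2, 4, 5, 7, 10 (1-based) — 5 in total.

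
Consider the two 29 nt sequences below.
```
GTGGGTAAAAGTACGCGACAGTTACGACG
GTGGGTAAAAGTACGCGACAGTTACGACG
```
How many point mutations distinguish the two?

The two sequences are identical at every position.

0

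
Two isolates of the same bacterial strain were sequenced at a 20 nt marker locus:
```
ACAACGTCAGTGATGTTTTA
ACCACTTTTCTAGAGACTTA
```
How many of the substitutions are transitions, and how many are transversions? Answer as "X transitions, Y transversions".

Mismatches (1-based):
site 3: A→C (purine→pyrimidine, transversion)
site 6: G→T (purine→pyrimidine, transversion)
site 8: C→T (pyrimidine→pyrimidine, transition)
site 9: A→T (purine→pyrimidine, transversion)
site 10: G→C (purine→pyrimidine, transversion)
site 12: G→A (purine→purine, transition)
site 13: A→G (purine→purine, transition)
site 14: T→A (pyrimidine→purine, transversion)
site 16: T→A (pyrimidine→purine, transversion)
site 17: T→C (pyrimidine→pyrimidine, transition)

4 transitions, 6 transversions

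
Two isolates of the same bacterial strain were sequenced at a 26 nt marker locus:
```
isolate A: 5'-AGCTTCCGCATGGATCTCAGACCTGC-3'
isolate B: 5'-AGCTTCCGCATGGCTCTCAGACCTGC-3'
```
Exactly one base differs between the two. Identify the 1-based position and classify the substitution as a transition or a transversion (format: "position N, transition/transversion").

position 14, transversion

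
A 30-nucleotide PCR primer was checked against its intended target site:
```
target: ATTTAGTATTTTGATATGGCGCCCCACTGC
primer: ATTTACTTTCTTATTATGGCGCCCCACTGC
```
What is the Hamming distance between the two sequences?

5

The sequences differ at sites 6, 8, 10, 13, 14 (1-based) — 5 in total.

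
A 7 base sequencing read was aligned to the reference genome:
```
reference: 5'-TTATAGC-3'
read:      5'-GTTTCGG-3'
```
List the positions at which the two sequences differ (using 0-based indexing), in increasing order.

0, 2, 4, 6

Scanning 0-based: 0: T/G; 2: A/T; 4: A/C; 6: C/G.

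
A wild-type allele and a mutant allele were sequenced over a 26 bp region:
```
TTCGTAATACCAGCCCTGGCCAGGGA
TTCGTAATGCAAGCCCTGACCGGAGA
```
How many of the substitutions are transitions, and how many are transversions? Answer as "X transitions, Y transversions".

4 transitions, 1 transversion

Mismatches (1-based):
position 9: A→G (purine→purine, transition)
position 11: C→A (pyrimidine→purine, transversion)
position 19: G→A (purine→purine, transition)
position 22: A→G (purine→purine, transition)
position 24: G→A (purine→purine, transition)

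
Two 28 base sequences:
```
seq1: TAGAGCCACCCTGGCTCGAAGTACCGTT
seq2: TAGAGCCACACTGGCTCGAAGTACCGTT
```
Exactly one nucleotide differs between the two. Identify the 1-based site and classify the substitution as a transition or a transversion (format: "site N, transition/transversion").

site 10, transversion

Site 10 changes C→A. C is a pyrimidine and A is a purine, so this is a transversion.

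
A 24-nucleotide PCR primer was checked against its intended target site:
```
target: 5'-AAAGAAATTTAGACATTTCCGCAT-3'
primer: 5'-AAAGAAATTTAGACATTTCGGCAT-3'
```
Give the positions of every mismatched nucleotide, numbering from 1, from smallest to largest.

20

Scanning 1-based: 20: C/G.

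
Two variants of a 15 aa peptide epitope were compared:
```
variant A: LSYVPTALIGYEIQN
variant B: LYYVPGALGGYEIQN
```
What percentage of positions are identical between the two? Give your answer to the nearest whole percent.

80%

Mismatches at positions 2, 6, 9 (1-based): 3 of 15.
Identical positions: 12/15 = 80% → 80%.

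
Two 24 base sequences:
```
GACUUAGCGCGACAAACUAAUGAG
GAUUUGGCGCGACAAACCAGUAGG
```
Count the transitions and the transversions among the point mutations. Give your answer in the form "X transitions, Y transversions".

Transitions (purine↔purine or pyrimidine↔pyrimidine): 3 C→U, 6 A→G, 18 U→C, 20 A→G, 22 G→A, 23 A→G.
Transversions (purine↔pyrimidine): none.

6 transitions, 0 transversions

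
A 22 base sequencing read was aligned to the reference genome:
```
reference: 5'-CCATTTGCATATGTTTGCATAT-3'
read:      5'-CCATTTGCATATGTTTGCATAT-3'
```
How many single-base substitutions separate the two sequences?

0

The two sequences are identical at every position.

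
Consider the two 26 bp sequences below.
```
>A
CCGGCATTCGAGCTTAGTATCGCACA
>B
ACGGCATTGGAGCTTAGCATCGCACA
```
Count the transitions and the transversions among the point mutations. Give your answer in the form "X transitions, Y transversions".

Mismatches (1-based):
site 1: C→A (pyrimidine→purine, transversion)
site 9: C→G (pyrimidine→purine, transversion)
site 18: T→C (pyrimidine→pyrimidine, transition)

1 transition, 2 transversions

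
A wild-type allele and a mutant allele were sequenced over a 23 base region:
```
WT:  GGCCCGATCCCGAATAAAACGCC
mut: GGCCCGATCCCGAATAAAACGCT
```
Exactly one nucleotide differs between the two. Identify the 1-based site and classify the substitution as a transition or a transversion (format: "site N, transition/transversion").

site 23, transition

Site 23 changes C→T. C is a pyrimidine and T is a pyrimidine, so this is a transition.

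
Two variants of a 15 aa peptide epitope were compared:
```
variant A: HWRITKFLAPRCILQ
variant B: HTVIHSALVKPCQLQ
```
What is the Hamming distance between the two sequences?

The sequences differ at positions 2, 3, 5, 6, 7, 9, 10, 11, 13 (1-based) — 9 in total.

9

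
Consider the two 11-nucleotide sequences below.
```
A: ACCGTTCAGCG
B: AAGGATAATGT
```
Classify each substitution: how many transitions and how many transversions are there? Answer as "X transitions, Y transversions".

Mismatches (1-based):
site 2: C→A (pyrimidine→purine, transversion)
site 3: C→G (pyrimidine→purine, transversion)
site 5: T→A (pyrimidine→purine, transversion)
site 7: C→A (pyrimidine→purine, transversion)
site 9: G→T (purine→pyrimidine, transversion)
site 10: C→G (pyrimidine→purine, transversion)
site 11: G→T (purine→pyrimidine, transversion)

0 transitions, 7 transversions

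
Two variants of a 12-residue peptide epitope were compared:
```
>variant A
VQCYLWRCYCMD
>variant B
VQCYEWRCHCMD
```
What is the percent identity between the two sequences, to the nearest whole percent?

83%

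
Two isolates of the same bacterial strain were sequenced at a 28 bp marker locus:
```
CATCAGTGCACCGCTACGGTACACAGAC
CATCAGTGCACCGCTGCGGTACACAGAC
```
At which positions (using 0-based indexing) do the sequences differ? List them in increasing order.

15

Differences at position 15 (A→G).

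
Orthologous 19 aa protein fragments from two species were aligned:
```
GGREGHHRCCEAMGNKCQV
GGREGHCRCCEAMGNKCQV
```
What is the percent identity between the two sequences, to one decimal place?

94.7%

1 position differs (7), so 18 of 19 match: 18/19 = 94.74%.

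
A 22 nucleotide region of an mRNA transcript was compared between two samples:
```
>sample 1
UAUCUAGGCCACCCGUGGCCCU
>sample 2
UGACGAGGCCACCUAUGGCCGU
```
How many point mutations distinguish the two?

Comparing position by position, 6 sites differ: 2 (A/G), 3 (U/A), 5 (U/G), 14 (C/U), 15 (G/A), 21 (C/G).

6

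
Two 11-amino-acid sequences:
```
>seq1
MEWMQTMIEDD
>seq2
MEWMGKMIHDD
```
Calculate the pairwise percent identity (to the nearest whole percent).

73%

3 positions differ (5, 6, 9), so 8 of 11 match: 8/11 = 72.73%.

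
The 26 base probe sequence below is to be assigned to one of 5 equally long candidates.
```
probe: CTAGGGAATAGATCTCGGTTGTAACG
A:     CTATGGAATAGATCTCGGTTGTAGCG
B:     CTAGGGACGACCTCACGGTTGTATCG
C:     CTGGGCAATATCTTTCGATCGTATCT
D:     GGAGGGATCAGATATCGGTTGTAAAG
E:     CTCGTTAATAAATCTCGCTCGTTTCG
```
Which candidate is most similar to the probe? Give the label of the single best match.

A

Hamming distances to probe — A: 2; B: 6; C: 9; D: 6; E: 8.
Smallest is A with 2 mismatches.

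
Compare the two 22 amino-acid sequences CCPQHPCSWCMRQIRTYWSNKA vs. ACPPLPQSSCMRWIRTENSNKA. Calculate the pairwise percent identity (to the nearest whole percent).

64%

Mismatches at positions 1, 4, 5, 7, 9, 13, 17, 18 (1-based): 8 of 22.
Identical positions: 14/22 = 63.64% → 64%.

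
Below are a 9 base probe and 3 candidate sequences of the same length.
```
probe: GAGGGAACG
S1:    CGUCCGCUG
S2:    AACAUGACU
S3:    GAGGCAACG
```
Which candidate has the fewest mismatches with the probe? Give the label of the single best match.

S3

Hamming distances to probe — S1: 8; S2: 6; S3: 1.
Smallest is S3 with 1 mismatch.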